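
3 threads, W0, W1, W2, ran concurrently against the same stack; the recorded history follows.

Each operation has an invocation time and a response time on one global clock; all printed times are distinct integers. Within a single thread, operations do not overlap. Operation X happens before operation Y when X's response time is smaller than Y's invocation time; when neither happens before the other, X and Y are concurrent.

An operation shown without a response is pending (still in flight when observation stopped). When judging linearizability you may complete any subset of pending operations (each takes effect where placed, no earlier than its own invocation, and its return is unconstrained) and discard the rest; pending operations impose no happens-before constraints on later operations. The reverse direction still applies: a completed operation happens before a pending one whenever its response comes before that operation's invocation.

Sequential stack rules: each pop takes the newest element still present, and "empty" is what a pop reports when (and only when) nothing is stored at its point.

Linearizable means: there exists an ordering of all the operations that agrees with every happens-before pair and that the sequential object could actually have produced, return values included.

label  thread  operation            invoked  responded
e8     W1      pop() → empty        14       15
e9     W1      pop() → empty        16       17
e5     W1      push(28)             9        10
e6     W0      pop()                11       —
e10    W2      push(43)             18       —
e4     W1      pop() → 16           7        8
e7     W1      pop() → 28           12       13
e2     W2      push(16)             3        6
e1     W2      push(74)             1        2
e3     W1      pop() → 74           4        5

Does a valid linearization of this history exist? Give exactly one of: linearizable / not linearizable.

linearizable

a witness: e1, e3, e2, e4, e5, e7, e6, e8, e9
after step 1 (e1 push(74)): stack <74>
after step 2 (e3 pop() → 74): stack <>
after step 3 (e2 push(16)): stack <16>
after step 4 (e4 pop() → 16): stack <>
after step 5 (e5 push(28)): stack <28>
after step 6 (e7 pop() → 28): stack <>
after step 7 (e6 pop() (pending, included)): stack <>
after step 8 (e8 pop() → empty): stack <>
after step 9 (e9 pop() → empty): stack <>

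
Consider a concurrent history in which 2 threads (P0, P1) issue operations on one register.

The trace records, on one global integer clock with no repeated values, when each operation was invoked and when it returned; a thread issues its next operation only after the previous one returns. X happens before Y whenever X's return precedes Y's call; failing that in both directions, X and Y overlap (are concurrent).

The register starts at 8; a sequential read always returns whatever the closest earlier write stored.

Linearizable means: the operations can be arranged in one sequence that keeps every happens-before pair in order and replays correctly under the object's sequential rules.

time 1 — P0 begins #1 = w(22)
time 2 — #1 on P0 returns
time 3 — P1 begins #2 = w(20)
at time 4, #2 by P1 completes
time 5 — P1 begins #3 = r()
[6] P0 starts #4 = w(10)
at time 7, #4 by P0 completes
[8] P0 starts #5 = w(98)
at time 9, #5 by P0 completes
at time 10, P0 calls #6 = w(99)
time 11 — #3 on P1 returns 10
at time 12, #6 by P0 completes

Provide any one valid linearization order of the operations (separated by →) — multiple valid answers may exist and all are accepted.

#1 → #2 → #4 → #3 → #5 → #6

after step 1 (#1 w(22)): value 22
after step 2 (#2 w(20)): value 20
after step 3 (#4 w(10)): value 10
after step 4 (#3 r() → 10): value 10
after step 5 (#5 w(98)): value 98
after step 6 (#6 w(99)): value 99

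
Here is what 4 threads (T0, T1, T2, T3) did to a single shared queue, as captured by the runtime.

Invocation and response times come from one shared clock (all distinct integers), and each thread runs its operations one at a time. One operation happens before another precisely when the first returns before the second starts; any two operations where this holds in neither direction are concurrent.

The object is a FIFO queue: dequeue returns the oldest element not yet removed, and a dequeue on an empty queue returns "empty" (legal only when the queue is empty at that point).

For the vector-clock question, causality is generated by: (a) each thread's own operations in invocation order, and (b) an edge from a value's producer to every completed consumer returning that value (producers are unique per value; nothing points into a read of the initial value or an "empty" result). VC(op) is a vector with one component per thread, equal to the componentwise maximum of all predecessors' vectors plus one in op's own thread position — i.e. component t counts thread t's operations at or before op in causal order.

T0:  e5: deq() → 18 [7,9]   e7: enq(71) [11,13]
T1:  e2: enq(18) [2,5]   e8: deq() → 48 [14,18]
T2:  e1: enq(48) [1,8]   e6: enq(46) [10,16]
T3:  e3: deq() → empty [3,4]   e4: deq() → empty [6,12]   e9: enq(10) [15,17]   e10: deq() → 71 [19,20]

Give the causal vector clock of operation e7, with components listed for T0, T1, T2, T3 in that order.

(2, 1, 0, 0)

invoked at 3, e3 has no predecessors; its own T3 bump gives (0, 0, 0, 1)
invoked at 1, e1 has no predecessors; its own T2 bump gives (0, 0, 1, 0)
invoked at 2, e2 has no predecessors; its own T1 bump gives (0, 1, 0, 0)
invoked at 6, e4 merges VC(e3)=(0, 0, 0, 1) and bumps T3's slot → (0, 0, 0, 2)
invoked at 10, e6 merges VC(e1)=(0, 0, 1, 0) and bumps T2's slot → (0, 0, 2, 0)
invoked at 7, e5 merges VC(e2)=(0, 1, 0, 0) and bumps T0's slot → (1, 1, 0, 0)
invoked at 15, e9 merges VC(e4)=(0, 0, 0, 2) and bumps T3's slot → (0, 0, 0, 3)
invoked at 14, e8 merges VC(e1)=(0, 0, 1, 0), VC(e2)=(0, 1, 0, 0) and bumps T1's slot → (0, 2, 1, 0)
invoked at 11, e7 merges VC(e5)=(1, 1, 0, 0) and bumps T0's slot → (2, 1, 0, 0)
invoked at 19, e10 merges VC(e7)=(2, 1, 0, 0), VC(e9)=(0, 0, 0, 3) and bumps T3's slot → (2, 1, 0, 4)
target: VC(e7) = (2, 1, 0, 0)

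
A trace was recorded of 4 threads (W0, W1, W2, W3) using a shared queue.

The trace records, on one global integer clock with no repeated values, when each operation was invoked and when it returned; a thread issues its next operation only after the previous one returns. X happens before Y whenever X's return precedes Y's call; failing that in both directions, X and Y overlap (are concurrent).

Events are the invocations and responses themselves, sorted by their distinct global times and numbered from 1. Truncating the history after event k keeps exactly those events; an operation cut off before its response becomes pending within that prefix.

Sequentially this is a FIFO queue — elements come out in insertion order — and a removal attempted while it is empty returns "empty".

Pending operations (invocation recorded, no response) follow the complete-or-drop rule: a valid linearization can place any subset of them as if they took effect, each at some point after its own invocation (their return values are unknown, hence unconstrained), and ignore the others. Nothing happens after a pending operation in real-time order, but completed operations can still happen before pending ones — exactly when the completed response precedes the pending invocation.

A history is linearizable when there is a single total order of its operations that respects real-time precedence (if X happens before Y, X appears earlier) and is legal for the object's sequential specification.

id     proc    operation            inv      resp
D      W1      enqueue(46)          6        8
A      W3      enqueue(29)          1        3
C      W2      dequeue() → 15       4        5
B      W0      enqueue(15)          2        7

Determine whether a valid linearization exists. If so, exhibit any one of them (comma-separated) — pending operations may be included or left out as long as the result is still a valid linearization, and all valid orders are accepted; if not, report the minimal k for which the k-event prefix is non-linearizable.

after step 1 (B enqueue(15)): queue <15>
after step 2 (A enqueue(29)): queue <15,29>
after step 3 (C dequeue() → 15): queue <29>
after step 4 (D enqueue(46)): queue <29,46>

linearizable — witness: B, A, C, D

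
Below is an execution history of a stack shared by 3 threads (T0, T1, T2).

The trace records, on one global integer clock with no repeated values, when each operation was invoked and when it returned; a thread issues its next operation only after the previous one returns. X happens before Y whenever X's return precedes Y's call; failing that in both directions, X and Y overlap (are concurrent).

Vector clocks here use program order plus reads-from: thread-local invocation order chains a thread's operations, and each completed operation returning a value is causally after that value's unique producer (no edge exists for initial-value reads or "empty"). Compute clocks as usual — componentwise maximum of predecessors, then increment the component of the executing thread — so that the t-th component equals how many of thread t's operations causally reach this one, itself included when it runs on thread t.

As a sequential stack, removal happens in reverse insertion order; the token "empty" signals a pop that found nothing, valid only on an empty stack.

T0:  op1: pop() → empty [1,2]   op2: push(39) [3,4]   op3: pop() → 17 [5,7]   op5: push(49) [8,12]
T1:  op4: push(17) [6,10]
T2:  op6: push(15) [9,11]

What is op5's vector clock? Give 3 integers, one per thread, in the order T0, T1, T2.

(4, 1, 0)

op6 (invocation 9): nothing precedes it; T2's component alone gives (0, 0, 1)
op4 (invocation 6): nothing precedes it; T1's component alone gives (0, 1, 0)
op1 (invocation 1): nothing precedes it; T0's component alone gives (1, 0, 0)
op2, invoked 3, takes VC(op1)=(1, 0, 0) under max, adds 1 for T0 → (2, 0, 0)
op3, invoked 5, takes VC(op2)=(2, 0, 0), VC(op4)=(0, 1, 0) under max, adds 1 for T0 → (3, 1, 0)
op5, invoked 8, takes VC(op3)=(3, 1, 0) under max, adds 1 for T0 → (4, 1, 0)
target: VC(op5) = (4, 1, 0)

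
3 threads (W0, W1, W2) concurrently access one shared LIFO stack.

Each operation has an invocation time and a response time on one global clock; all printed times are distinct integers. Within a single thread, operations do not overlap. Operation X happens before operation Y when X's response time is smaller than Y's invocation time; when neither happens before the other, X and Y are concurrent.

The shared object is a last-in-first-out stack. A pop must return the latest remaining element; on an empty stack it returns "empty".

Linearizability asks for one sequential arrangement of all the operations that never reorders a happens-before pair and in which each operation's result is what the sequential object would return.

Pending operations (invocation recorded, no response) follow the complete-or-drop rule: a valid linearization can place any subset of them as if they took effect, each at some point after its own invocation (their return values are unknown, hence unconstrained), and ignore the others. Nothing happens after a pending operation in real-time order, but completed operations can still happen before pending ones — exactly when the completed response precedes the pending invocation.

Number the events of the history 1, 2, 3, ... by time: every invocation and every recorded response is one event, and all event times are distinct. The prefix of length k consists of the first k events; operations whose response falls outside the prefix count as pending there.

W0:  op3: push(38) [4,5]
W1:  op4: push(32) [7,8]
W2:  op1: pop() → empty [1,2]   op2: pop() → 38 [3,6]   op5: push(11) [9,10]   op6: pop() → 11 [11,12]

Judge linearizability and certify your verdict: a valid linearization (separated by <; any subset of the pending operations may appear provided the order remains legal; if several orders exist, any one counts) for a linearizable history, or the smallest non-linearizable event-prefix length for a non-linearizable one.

1. op1 pop() → empty, leaving stack <>
2. op3 push(38), leaving stack <38>
3. op2 pop() → 38, leaving stack <>
4. op4 push(32), leaving stack <32>
5. op5 push(11), leaving stack <32,11>
6. op6 pop() → 11, leaving stack <32>

linearizable — witness: op1 < op3 < op2 < op4 < op5 < op6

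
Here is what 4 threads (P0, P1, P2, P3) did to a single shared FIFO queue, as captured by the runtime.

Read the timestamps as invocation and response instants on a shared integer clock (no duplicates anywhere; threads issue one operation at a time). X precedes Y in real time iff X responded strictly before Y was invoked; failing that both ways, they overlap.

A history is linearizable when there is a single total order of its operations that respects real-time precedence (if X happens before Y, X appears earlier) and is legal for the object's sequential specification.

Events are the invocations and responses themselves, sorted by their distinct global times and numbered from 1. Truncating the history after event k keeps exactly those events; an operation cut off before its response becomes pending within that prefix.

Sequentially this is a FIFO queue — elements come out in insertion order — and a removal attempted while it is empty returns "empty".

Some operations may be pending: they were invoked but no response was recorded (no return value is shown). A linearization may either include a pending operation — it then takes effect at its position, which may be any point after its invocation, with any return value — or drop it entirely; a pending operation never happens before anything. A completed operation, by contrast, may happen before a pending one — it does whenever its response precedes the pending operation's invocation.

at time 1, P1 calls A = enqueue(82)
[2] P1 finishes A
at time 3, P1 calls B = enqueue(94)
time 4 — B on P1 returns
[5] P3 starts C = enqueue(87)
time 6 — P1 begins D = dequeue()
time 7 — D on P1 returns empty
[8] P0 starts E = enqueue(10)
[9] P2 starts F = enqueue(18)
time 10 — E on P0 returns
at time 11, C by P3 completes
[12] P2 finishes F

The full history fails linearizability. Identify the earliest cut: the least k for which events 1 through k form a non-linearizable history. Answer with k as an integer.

7

one valid order for events 1..6 is A, B:
step 1: A enqueue(82) — queue <82>
step 2: B enqueue(94) — queue <82,94>
include event 7 — D responding at 7 — and every candidate order breaks
include/drop combinations of the 1 pending operation (C) were all tried; none helps
take A, B, D (pending dropped): step 3 already fails, because D dequeue() → empty cannot occur there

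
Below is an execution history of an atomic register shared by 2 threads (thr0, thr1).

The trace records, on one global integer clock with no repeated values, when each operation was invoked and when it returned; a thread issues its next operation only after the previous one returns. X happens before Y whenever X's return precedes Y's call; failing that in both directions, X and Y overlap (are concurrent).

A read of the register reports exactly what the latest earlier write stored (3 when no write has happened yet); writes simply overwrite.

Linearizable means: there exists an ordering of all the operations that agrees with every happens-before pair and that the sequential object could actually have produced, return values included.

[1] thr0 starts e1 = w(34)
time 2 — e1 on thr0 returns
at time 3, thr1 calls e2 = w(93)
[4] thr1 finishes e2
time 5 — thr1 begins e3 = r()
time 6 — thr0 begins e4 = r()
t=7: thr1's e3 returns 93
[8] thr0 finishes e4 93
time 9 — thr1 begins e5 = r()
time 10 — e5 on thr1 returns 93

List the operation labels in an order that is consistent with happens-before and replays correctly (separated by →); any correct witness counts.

e1 → e2 → e3 → e4 → e5

1. e1 w(34), leaving value 34
2. e2 w(93), leaving value 93
3. e3 r() → 93, leaving value 93
4. e4 r() → 93, leaving value 93
5. e5 r() → 93, leaving value 93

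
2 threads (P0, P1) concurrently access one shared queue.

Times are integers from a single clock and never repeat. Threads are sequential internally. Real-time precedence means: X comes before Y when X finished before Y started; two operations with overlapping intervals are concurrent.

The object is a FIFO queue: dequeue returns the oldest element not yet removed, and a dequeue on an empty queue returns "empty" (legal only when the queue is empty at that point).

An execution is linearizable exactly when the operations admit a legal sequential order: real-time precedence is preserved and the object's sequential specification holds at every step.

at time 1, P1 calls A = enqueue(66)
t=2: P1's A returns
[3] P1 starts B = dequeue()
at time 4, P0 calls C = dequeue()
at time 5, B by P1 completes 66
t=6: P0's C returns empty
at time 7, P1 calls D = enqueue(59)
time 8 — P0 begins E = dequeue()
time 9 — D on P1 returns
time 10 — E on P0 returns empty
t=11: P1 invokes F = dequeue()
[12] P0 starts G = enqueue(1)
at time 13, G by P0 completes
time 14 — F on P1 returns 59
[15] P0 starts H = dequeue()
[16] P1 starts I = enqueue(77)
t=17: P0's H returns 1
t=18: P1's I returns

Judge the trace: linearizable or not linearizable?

a witness: A, B, C, E, D, F, G, H, I
step 1: A enqueue(66) — queue <66>
step 2: B dequeue() → 66 — queue <>
step 3: C dequeue() → empty — queue <>
step 4: E dequeue() → empty — queue <>
step 5: D enqueue(59) — queue <59>
step 6: F dequeue() → 59 — queue <>
step 7: G enqueue(1) — queue <1>
step 8: H dequeue() → 1 — queue <>
step 9: I enqueue(77) — queue <77>

linearizable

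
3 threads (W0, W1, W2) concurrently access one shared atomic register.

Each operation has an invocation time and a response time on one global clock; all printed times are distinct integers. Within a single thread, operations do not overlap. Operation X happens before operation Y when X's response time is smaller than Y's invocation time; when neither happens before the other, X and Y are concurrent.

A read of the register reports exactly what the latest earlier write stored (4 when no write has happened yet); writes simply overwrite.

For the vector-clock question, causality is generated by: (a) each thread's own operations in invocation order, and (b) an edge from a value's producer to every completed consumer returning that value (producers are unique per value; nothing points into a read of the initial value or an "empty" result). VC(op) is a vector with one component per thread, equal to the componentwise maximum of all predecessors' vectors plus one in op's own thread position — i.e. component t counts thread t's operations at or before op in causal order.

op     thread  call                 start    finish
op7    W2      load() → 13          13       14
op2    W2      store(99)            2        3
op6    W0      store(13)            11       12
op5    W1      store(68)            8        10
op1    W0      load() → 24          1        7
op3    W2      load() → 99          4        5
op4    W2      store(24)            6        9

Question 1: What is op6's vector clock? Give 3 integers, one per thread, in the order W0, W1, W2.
Answer: (2, 0, 3)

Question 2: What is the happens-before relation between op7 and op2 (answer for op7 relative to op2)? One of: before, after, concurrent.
Answer: after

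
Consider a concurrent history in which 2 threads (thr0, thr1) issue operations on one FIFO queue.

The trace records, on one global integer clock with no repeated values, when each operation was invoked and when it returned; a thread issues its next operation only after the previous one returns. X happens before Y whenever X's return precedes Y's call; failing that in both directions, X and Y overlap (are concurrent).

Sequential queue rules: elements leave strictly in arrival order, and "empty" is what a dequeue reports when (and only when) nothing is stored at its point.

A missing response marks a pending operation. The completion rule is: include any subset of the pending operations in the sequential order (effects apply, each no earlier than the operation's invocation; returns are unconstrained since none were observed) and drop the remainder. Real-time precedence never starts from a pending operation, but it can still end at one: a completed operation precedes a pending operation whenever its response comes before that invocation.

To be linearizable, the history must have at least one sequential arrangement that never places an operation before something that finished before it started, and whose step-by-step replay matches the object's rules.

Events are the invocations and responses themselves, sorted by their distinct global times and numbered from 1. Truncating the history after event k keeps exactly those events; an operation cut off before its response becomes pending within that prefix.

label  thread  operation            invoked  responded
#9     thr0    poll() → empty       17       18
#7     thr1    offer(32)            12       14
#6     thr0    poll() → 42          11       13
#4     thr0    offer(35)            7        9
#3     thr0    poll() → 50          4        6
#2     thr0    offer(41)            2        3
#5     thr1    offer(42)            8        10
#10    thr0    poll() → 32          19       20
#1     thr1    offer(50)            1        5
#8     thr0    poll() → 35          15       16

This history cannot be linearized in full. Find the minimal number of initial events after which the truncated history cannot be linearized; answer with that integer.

a valid linearization of events 1..12 exists, for instance #1, #2, #3, #4, #5:
after step 1 (#1 offer(50)): queue <50>
after step 2 (#2 offer(41)): queue <50,41>
after step 3 (#3 poll() → 50): queue <41>
after step 4 (#4 offer(35)): queue <41,35>
after step 5 (#5 offer(42)): queue <41,35,42>
once event 13 joins (#6's response, time 13), exhaustive search finds no witness
including or dropping the 1 pending operation (#7) in any combination fails
one such order, #1, #2, #3, #4, #5, #6 (pending dropped), breaks at step 6 where #6 poll() → 42 is illegal
one such order, #1, #2, #3, #5, #4, #6 (pending dropped), breaks at step 6 where #6 poll() → 42 is illegal

13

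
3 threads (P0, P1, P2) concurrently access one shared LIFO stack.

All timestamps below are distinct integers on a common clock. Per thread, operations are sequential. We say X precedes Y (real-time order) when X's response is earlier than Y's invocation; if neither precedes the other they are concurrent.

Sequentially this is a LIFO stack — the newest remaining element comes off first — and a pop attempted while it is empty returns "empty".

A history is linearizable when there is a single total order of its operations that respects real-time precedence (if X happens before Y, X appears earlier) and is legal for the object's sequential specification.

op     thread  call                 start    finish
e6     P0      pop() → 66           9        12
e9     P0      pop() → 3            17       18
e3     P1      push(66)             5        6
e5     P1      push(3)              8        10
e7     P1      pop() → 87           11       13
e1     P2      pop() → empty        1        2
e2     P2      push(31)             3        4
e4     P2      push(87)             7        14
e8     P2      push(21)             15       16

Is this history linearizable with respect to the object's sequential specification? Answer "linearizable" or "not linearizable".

cut after 17 events: linearizable; cut after 18 events (e9 responds, time 18): not linearizable
9 completed operations, 12 real-time-consistent orders — every LIFO stack replay fails
e.g. e1, e2, e3, e4, e5, e6, e7, e8, e9: illegal at step 6, since e6 pop() → 66 cannot apply there
e.g. e1, e2, e3, e4, e5, e7, e6, e8, e9: illegal at step 6, since e7 pop() → 87 cannot apply there

not linearizable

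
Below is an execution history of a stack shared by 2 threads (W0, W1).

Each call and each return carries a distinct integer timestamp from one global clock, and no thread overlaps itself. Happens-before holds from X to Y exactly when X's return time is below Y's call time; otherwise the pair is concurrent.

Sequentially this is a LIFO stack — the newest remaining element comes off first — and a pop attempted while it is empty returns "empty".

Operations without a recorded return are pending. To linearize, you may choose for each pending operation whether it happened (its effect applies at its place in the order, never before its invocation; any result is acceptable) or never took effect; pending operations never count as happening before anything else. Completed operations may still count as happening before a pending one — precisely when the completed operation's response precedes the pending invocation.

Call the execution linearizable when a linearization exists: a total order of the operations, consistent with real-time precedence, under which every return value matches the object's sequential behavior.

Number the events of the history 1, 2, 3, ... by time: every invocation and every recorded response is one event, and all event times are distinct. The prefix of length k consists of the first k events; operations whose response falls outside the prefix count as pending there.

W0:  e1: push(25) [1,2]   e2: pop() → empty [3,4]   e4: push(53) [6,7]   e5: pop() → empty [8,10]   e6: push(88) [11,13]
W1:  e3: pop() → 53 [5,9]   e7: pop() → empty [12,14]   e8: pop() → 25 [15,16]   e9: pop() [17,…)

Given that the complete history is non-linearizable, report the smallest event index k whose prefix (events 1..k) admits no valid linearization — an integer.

4

one valid order for events 1..3 is e1:
after step 1 (e1 push(25)): stack <25>
adding event 4 (e2 responds at 4) leaves no legal real-time order
for example e1, e2 fails at step 2: e2 pop() → empty is not legal there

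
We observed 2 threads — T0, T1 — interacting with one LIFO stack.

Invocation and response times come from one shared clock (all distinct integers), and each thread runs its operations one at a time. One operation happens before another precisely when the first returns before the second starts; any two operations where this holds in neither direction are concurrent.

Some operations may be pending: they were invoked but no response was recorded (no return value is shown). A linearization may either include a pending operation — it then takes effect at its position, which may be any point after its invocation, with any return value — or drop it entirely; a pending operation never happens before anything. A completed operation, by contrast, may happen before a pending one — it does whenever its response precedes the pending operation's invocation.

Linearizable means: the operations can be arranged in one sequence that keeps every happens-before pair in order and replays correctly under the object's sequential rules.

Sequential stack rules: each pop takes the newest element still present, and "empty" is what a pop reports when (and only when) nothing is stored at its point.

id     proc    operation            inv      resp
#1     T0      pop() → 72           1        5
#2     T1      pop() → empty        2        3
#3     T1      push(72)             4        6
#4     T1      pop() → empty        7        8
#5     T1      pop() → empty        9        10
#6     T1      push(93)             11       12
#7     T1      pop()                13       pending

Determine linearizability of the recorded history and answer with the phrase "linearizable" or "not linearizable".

linearizable

one valid linearization: #2, #3, #1, #4, #5, #6
1. #2 pop() → empty, leaving stack <>
2. #3 push(72), leaving stack <72>
3. #1 pop() → 72, leaving stack <>
4. #4 pop() → empty, leaving stack <>
5. #5 pop() → empty, leaving stack <>
6. #6 push(93), leaving stack <93>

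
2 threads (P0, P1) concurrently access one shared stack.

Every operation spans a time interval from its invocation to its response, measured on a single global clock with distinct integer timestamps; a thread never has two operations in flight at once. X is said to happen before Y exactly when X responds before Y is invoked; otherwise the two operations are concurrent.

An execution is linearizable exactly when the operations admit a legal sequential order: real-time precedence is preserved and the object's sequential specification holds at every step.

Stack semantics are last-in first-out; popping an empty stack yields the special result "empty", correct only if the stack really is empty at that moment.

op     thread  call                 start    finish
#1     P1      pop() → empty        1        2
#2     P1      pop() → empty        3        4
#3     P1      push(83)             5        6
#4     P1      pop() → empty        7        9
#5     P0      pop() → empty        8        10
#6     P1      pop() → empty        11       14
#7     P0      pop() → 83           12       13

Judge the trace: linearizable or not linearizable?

not linearizable

prefix check: 1..9 passes, 1..10 fails once #5's time-10 response joins
2 orders of the 5 completed stack ops respect real time; none is legal
for example #1, #2, #3, #4, #5 fails at step 4: #4 pop() → empty is not legal there
for example #1, #2, #3, #5, #4 fails at step 4: #5 pop() → empty is not legal there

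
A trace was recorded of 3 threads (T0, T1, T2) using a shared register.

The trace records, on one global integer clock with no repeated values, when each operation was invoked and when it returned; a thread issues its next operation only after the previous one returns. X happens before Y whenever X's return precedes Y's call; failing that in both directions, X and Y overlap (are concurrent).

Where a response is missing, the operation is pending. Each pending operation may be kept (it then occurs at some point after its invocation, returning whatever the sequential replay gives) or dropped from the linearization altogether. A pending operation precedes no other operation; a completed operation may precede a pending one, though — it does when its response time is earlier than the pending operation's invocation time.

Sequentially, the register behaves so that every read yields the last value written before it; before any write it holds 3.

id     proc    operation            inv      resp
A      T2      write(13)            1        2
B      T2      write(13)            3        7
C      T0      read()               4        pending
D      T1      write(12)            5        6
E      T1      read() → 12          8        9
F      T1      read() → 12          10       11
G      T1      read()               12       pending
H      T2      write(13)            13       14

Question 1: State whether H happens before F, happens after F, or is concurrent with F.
Answer: after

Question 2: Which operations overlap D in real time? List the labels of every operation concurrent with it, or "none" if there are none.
Answer: B, C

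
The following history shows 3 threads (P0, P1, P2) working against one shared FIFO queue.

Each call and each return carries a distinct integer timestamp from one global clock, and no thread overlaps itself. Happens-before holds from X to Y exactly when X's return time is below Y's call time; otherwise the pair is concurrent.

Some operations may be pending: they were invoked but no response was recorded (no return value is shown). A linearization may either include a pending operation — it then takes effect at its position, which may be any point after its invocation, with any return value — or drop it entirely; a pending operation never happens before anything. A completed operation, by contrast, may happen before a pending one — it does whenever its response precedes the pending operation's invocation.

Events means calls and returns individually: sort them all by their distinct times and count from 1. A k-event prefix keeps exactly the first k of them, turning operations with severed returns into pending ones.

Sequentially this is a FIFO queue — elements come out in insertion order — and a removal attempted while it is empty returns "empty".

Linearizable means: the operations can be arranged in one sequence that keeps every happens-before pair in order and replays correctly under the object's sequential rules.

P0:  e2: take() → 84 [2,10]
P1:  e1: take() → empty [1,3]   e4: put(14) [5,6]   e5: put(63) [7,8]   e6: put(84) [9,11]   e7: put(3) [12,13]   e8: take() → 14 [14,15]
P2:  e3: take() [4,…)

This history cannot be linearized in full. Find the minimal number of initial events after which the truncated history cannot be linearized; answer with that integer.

10

a valid linearization of events 1..9 exists, for instance e1, e2, e3, e4, e5:
1. e1 take() → empty, leaving queue <>
2. e2 take() (pending, included), leaving queue <>
3. e3 take() (pending, included), leaving queue <>
4. e4 put(14), leaving queue <14>
5. e5 put(63), leaving queue <14,63>
adding event 10 (e2 responds at 10) leaves no legal real-time order
completion choices over the 2 pending operations (e3, e6) were checked; none helps
one such order, e1, e2, e4, e5 (pending dropped), breaks at step 2 where e2 take() → 84 is illegal
one such order, e1, e4, e2, e5 (pending dropped), breaks at step 3 where e2 take() → 84 is illegal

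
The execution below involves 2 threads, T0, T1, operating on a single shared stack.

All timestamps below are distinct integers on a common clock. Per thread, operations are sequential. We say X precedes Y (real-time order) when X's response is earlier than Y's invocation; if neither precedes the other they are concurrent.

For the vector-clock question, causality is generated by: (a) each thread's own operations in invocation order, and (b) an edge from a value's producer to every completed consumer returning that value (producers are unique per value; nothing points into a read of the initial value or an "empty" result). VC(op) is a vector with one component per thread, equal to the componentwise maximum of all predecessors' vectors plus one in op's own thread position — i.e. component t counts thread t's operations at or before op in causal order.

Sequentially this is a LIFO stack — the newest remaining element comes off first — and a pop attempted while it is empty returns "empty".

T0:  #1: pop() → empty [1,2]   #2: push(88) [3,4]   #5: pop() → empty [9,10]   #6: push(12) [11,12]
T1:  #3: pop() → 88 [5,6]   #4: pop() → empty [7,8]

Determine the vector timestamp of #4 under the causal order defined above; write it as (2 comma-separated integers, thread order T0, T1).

(2, 2)

invoked at 1, #1 has no predecessors; its own T0 bump gives (1, 0)
merge at #2 (invoked 3): VC(#1)=(1, 0), own-thread bump on T0 → (2, 0)
merge at #3 (invoked 5): VC(#2)=(2, 0), own-thread bump on T1 → (2, 1)
merge at #5 (invoked 9): VC(#2)=(2, 0), own-thread bump on T0 → (3, 0)
merge at #4 (invoked 7): VC(#3)=(2, 1), own-thread bump on T1 → (2, 2)
merge at #6 (invoked 11): VC(#5)=(3, 0), own-thread bump on T0 → (4, 0)
target: VC(#4) = (2, 2)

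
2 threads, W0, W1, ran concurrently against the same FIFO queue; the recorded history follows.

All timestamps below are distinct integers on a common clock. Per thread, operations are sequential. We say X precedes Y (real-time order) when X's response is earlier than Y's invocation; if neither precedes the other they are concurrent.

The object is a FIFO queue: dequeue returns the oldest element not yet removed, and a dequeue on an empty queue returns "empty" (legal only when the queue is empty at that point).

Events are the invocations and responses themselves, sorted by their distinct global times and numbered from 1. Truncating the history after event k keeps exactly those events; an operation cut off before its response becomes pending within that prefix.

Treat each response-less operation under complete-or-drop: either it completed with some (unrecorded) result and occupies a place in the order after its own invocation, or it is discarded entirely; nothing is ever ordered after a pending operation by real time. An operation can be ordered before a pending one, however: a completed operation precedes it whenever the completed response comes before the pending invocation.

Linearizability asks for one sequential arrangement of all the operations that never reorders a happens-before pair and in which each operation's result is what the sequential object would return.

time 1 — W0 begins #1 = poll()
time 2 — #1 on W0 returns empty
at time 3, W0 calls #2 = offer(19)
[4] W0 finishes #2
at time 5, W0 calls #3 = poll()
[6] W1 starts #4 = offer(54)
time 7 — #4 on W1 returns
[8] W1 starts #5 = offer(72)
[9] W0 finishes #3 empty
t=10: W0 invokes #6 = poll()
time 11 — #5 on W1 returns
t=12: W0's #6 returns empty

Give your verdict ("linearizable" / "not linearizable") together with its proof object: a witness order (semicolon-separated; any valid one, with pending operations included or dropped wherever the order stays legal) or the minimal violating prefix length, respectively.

prefix check: 1..8 passes, 1..9 fails once #3's time-9 response joins
checked exhaustively: 2 real-time-consistent orders of 4 completed operations, zero legal FIFO queue replays
including or dropping the 1 pending operation (#5) in any combination fails
one such order, #1, #2, #3, #4 (pending dropped), breaks at step 3 where #3 poll() → empty is illegal
one such order, #1, #2, #4, #3 (pending dropped), breaks at step 4 where #3 poll() → empty is illegal

not linearizable — minimal violating prefix: 9 events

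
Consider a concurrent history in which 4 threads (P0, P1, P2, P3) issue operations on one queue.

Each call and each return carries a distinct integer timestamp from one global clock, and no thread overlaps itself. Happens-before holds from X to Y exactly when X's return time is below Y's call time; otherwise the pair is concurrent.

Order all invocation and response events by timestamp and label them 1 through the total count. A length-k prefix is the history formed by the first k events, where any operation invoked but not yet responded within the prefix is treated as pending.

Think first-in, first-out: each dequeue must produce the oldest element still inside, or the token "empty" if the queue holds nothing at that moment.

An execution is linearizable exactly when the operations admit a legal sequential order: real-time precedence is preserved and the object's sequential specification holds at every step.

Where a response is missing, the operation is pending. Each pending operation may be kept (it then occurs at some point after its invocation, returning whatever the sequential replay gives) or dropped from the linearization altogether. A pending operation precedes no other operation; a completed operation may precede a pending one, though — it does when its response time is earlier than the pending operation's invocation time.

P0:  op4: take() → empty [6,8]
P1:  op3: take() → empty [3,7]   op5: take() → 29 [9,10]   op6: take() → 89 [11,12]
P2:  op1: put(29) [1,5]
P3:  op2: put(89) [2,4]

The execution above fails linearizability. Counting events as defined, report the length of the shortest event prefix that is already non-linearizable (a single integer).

events 1..7 are still linearizable — one witness is op3, op1, op2:
1. op3 take() → empty, leaving queue <>
2. op1 put(29), leaving queue <29>
3. op2 put(89), leaving queue <29,89>
with event 8 included (op4 responding at time 8), all real-time-consistent orders fail
e.g. op1, op2, op3, op4: illegal at step 3, since op3 take() → empty cannot apply there
e.g. op1, op2, op4, op3: illegal at step 3, since op4 take() → empty cannot apply there

8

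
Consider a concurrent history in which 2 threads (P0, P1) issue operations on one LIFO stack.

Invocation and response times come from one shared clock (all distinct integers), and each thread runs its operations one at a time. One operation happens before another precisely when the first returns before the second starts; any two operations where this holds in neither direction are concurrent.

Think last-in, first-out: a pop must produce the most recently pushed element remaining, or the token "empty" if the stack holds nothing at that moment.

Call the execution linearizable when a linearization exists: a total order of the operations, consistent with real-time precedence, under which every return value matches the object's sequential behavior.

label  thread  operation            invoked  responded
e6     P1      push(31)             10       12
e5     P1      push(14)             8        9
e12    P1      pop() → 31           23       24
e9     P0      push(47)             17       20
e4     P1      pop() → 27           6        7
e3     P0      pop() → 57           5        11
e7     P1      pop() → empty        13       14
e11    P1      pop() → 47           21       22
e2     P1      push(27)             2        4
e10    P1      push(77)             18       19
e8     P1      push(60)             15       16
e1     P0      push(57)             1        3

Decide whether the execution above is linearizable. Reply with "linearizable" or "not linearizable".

cut after 13 events: linearizable; cut after 14 events (e7 responds, time 14): not linearizable
8 orders of the 7 completed LIFO stack ops respect real time; none is legal
e.g. e1, e2, e3, e4, e5, e6, e7: illegal at step 3, since e3 pop() → 57 cannot apply there
e.g. e1, e2, e4, e3, e5, e6, e7: illegal at step 7, since e7 pop() → empty cannot apply there

not linearizable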